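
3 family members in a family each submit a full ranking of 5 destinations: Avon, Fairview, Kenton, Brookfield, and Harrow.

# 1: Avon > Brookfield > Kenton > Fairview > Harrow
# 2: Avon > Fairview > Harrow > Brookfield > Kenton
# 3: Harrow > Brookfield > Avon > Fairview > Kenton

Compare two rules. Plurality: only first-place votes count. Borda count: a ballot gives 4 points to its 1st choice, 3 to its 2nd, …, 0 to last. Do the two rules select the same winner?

Plurality first-place counts: Avon 2, Fairview 0, Kenton 0, Brookfield 0, Harrow 1 → Avon.
Borda totals: Avon 10, Fairview 5, Kenton 2, Brookfield 7, Harrow 6 → Avon.
The two rules agree on Avon.

Yes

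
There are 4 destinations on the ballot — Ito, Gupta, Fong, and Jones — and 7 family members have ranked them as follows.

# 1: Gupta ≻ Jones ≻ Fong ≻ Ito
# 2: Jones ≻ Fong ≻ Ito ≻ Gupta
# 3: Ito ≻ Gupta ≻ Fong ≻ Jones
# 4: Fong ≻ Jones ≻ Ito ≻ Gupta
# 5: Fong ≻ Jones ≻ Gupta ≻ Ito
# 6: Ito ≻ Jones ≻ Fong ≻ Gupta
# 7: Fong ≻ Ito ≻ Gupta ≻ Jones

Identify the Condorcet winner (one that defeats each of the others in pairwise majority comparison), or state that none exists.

Fong

Head-to-head results (7 voters total):
Ito vs Gupta: Ito wins 5–2.
Ito vs Fong: Fong wins 5–2.
Ito vs Jones: Jones wins 4–3.
Gupta vs Fong: Fong wins 5–2.
Gupta vs Jones: Jones wins 4–3.
Fong vs Jones: Fong wins 4–3.
Fong beats each rival — Ito (5–2), Gupta (5–2), Jones (4–3) — so Fong is the Condorcet winner.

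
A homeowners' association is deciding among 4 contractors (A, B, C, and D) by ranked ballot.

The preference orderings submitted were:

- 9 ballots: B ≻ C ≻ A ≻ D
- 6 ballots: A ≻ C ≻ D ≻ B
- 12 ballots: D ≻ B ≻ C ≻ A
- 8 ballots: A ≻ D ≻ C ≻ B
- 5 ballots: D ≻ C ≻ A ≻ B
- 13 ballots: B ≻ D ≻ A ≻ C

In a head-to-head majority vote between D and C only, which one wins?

D

Ballots ranking D above C: 12+8+5+13 = 38.
Ballots ranking C above D: 9+6 = 15.
D wins the head-to-head, 38–15.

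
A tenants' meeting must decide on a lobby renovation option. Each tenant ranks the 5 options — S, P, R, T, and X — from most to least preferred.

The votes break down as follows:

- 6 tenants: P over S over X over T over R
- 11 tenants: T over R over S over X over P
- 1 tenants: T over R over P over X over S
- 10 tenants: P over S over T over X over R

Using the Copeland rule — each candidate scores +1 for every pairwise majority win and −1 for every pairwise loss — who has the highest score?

Pairwise results:
  S vs P: P wins 17–11.
  S vs R: S wins 16–12.
  S vs T: S wins 16–12.
  S vs X: S wins 27–1.
  P vs R: P wins 16–12.
  P vs T: P wins 16–12.
  P vs X: P wins 17–11.
  R vs T: T wins 28–0.
  R vs X: X wins 16–12.
  T vs X: T wins 22–6.
Copeland scores (wins − losses):
  S: 3 − 1 = 2
  P: 4 − 0 = 4
  R: 0 − 4 = -4
  T: 2 − 2 = 0
  X: 1 − 3 = -2
P has the best Copeland score.

P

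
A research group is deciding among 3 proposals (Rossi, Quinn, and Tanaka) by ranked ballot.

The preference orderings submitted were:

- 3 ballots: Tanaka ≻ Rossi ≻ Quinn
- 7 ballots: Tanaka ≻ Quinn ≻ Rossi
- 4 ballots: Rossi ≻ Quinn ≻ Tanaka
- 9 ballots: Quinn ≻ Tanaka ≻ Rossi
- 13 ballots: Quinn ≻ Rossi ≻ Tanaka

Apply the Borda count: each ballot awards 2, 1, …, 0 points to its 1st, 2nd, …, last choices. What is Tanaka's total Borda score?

Borda scores:
  Rossi: 3·1 + 7·0 + 4·2 + 9·0 + 13·1 = 24
  Quinn: 3·0 + 7·1 + 4·1 + 9·2 + 13·2 = 55
  Tanaka: 3·2 + 7·2 + 4·0 + 9·1 + 13·0 = 29

29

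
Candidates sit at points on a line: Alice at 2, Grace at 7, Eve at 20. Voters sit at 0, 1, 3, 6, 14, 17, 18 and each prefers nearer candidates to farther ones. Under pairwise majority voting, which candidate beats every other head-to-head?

With single-peaked preferences on a line, the Condorcet winner is the candidate closest to the median voter.
The median voter (position 6) is closest to Grace at 7.
Check: Grace vs Alice — voters closer to Grace: 4 of 7.

Grace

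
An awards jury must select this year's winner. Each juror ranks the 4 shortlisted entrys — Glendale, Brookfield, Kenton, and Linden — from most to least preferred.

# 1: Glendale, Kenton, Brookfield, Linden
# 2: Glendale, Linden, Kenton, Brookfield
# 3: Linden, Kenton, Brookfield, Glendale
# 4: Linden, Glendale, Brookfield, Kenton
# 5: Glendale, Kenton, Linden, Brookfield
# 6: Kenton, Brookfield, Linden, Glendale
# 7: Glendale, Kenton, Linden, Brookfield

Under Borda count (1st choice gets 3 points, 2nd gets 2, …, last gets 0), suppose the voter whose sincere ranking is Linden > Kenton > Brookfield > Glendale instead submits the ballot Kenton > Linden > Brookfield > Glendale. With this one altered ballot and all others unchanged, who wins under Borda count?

Borda totals with the altered ballot: Glendale 14, Brookfield 5, Kenton 13, Linden 10.
The winner is unchanged: still Glendale.

Glendale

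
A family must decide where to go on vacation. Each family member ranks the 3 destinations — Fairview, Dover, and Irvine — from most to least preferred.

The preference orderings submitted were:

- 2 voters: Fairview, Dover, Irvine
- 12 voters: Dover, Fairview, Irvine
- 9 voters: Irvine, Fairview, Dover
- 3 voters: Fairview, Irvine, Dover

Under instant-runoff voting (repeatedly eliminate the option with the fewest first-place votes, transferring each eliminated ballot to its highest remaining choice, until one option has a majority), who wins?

Round 1: Dover 12, Irvine 9, Fairview 5. Fairview has the fewest and is eliminated.
Round 2: Dover 14, Irvine 12. Dover has a majority.

Dover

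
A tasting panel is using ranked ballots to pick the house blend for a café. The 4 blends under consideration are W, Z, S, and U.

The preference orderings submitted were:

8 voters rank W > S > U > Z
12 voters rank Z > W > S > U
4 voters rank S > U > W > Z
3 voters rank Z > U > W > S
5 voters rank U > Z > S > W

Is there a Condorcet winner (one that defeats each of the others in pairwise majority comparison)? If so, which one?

Head-to-head results (32 voters total):
W vs Z: Z wins 20–12.
W vs S: W wins 23–9.
W vs U: W wins 20–12.
Z vs S: Z wins 20–12.
Z vs U: U wins 17–15.
S vs U: S wins 24–8.
No candidate beats all others: W beats U beats Z beats W, a majority cycle.

None — there is no Condorcet winner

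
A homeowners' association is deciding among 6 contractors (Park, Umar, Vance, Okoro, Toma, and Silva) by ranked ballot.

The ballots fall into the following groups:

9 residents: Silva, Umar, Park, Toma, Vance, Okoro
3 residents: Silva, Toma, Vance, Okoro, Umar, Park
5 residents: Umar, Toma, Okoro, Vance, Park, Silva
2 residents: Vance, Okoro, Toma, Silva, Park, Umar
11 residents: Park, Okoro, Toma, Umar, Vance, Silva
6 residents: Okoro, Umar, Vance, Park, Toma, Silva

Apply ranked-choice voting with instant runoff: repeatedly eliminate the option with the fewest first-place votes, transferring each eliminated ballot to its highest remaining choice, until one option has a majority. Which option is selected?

Round 1: Silva 12, Park 11, Okoro 6, Umar 5, Vance 2, Toma 0. Toma has the fewest and is eliminated.
Round 2: Silva 12, Park 11, Okoro 6, Umar 5, Vance 2. Vance has the fewest and is eliminated.
Round 3: Silva 12, Park 11, Okoro 8, Umar 5. Umar has the fewest and is eliminated.
Round 4: Okoro 13, Silva 12, Park 11. Park has the fewest and is eliminated.
Round 5: Okoro 24, Silva 12. Okoro has a majority.

Okoro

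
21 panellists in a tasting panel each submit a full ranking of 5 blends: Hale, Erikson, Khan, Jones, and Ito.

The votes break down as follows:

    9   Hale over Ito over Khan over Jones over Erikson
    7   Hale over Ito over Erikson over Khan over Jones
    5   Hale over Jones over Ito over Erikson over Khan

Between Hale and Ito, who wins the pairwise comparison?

Hale

Ballots ranking Hale above Ito: 9+7+5 = 21.
Ballots ranking Ito above Hale: 0.
Hale wins the head-to-head, 21–0.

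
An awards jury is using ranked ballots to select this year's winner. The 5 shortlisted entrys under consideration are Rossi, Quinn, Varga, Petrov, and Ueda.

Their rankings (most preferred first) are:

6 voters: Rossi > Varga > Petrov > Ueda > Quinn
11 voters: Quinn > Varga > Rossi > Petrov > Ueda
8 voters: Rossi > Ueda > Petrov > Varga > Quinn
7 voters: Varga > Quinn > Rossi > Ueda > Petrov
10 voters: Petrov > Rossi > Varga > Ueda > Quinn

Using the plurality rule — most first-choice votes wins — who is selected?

First-place vote totals:
  Rossi: 14
  Quinn: 11
  Varga: 7
  Petrov: 10
  Ueda: 0
Rossi has the most first-place votes.

Rossi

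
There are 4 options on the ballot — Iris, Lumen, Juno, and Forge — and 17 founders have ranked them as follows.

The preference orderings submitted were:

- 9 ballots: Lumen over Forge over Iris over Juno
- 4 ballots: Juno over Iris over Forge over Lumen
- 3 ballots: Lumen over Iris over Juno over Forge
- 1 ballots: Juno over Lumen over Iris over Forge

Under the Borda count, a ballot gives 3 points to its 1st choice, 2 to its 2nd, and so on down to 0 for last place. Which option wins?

Borda scores:
  Iris: 9·1 + 4·2 + 3·2 + 1 = 24
  Lumen: 9·3 + 4·0 + 3·3 + 2 = 38
  Juno: 9·0 + 4·3 + 3·1 + 3 = 18
  Forge: 9·2 + 4·1 + 3·0 + 0 = 22
Lumen has the highest total.

Lumen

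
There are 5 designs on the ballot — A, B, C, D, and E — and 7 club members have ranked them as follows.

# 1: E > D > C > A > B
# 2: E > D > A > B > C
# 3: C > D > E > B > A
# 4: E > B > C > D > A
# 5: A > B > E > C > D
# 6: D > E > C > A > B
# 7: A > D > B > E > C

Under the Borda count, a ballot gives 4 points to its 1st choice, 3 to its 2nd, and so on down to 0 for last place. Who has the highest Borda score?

Borda scores:
  A: 1 + 2 + 0 + 0 + 4 + 1 + 4 = 12
  B: 0 + 1 + 1 + 3 + 3 + 0 + 2 = 10
  C: 2 + 0 + 4 + 2 + 1 + 2 + 0 = 11
  D: 3 + 3 + 3 + 1 + 0 + 4 + 3 = 17
  E: 4 + 4 + 2 + 4 + 2 + 3 + 1 = 20
E has the highest total.

E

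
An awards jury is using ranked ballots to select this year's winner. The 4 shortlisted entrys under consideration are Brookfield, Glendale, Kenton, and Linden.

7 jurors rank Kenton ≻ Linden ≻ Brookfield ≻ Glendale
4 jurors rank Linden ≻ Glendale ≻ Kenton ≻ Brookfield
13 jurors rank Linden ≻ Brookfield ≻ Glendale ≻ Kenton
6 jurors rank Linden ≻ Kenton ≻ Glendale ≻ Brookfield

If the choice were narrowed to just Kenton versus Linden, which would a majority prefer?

Linden

Ballots ranking Kenton above Linden: 7.
Ballots ranking Linden above Kenton: 4+13+6 = 23.
Linden wins the head-to-head, 23–7.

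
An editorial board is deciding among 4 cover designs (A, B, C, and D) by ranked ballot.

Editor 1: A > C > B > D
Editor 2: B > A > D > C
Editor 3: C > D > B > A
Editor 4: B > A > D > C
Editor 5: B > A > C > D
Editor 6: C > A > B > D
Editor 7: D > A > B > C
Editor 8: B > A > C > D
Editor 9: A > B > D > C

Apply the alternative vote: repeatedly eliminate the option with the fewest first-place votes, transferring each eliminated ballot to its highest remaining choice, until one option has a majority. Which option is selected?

Round 1: B 4, A 2, C 2, D 1. D has the fewest and is eliminated.
Round 2: B 4, A 3, C 2. C has the fewest and is eliminated.
Round 3: B 5, A 4. B has a majority.

B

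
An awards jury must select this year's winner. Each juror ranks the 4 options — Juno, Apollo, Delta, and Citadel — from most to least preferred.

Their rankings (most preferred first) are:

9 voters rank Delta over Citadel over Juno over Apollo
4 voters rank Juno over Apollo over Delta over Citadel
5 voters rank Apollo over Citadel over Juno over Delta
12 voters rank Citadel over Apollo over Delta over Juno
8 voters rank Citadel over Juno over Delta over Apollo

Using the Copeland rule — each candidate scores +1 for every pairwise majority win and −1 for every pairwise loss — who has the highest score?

Citadel

Pairwise results:
  Juno vs Apollo: Juno wins 21–17.
  Juno vs Delta: Delta wins 21–17.
  Juno vs Citadel: Citadel wins 34–4.
  Apollo vs Delta: Apollo wins 21–17.
  Apollo vs Citadel: Citadel wins 29–9.
  Delta vs Citadel: Citadel wins 25–13.
Copeland scores (wins − losses):
  Juno: 1 − 2 = -1
  Apollo: 1 − 2 = -1
  Delta: 1 − 2 = -1
  Citadel: 3 − 0 = 3
Citadel has the best Copeland score.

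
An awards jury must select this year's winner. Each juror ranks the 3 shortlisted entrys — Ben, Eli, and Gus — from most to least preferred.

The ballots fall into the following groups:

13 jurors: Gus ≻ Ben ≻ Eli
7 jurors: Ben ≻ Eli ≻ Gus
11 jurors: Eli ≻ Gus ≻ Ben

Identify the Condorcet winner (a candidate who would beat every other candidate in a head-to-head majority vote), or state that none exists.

Head-to-head results (31 voters total):
Ben vs Eli: Ben wins 20–11.
Ben vs Gus: Gus wins 24–7.
Eli vs Gus: Eli wins 18–13.
No candidate beats all others: Ben beats Eli beats Gus beats Ben, a majority cycle.

No Condorcet winner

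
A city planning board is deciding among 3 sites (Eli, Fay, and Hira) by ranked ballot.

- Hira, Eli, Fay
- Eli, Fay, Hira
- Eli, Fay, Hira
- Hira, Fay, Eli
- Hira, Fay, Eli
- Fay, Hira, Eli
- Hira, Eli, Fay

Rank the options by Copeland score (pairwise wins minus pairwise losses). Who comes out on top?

Pairwise results:
  Eli vs Fay: Eli wins 4–3.
  Eli vs Hira: Hira wins 5–2.
  Fay vs Hira: Hira wins 4–3.
Copeland scores (wins − losses):
  Eli: 1 − 1 = 0
  Fay: 0 − 2 = -2
  Hira: 2 − 0 = 2
Hira has the best Copeland score.

Hira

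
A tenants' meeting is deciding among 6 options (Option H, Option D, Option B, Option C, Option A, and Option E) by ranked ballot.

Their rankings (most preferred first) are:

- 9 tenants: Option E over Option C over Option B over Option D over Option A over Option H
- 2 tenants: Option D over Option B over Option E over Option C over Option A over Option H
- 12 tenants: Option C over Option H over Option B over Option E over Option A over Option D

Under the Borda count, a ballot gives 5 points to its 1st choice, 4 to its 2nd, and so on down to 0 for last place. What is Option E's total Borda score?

75

Borda scores:
  Option H: 9·0 + 2·0 + 12·4 = 48
  Option D: 9·2 + 2·5 + 12·0 = 28
  Option B: 9·3 + 2·4 + 12·3 = 71
  Option C: 9·4 + 2·2 + 12·5 = 100
  Option A: 9·1 + 2·1 + 12·1 = 23
  Option E: 9·5 + 2·3 + 12·2 = 75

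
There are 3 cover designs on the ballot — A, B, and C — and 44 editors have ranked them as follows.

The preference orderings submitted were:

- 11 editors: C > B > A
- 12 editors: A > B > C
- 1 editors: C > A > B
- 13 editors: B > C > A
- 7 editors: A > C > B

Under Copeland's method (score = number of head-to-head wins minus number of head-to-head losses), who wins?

Pairwise results:
  A vs B: B wins 24–20.
  A vs C: C wins 25–19.
  B vs C: B wins 25–19.
Copeland scores (wins − losses):
  A: 0 − 2 = -2
  B: 2 − 0 = 2
  C: 1 − 1 = 0
B has the best Copeland score.

B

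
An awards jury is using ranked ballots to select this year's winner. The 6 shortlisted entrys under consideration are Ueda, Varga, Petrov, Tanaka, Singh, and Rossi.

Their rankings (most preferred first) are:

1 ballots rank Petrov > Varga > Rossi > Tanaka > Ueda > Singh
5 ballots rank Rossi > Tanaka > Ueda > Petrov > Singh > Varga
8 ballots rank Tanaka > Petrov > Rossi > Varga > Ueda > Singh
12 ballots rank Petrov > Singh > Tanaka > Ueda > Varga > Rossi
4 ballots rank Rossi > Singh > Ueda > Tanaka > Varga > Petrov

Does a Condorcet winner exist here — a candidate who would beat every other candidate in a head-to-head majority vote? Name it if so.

No Condorcet winner

Head-to-head results (30 voters total):
Ueda vs Varga: Ueda wins 21–9.
Ueda vs Petrov: Petrov wins 21–9.
Ueda vs Tanaka: Tanaka wins 26–4.
Ueda vs Singh: Singh wins 16–14.
Ueda vs Rossi: Rossi wins 18–12.
Varga vs Petrov: Petrov wins 26–4.
Varga vs Tanaka: Tanaka wins 29–1.
Varga vs Singh: Singh wins 21–9.
Varga vs Rossi: Rossi wins 17–13.
Petrov vs Tanaka: Tanaka wins 17–13.
Petrov vs Singh: Petrov wins 26–4.
Petrov vs Rossi: Petrov wins 21–9.
Tanaka vs Singh: Singh wins 16–14.
Tanaka vs Rossi: Tanaka wins 20–10.
Singh vs Rossi: Rossi wins 18–12.
No candidate beats all others: Petrov beats Singh beats Tanaka beats Petrov, a majority cycle.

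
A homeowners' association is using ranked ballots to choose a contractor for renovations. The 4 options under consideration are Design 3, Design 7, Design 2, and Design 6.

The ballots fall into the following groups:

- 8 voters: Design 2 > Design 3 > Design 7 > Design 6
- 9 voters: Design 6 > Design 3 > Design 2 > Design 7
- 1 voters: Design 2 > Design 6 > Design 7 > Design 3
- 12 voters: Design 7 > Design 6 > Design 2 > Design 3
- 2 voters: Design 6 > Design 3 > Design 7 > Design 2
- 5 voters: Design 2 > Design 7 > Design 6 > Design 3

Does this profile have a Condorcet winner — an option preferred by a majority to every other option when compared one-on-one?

Head-to-head results (37 voters total):
Design 3 vs Design 7: Design 3 wins 19–18.
Design 3 vs Design 2: Design 2 wins 26–11.
Design 3 vs Design 6: Design 6 wins 29–8.
Design 7 vs Design 2: Design 2 wins 23–14.
Design 7 vs Design 6: Design 7 wins 25–12.
Design 2 vs Design 6: Design 6 wins 23–14.
No candidate beats all others: Design 3 beats Design 7 beats Design 6 beats Design 3, a majority cycle.

No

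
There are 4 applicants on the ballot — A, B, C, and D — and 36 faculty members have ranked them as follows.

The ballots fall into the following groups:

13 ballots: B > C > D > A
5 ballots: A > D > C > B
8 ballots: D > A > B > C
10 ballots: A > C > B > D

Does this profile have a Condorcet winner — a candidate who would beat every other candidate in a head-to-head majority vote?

No

Head-to-head results (36 voters total):
A vs B: A wins 23–13.
A vs C: A wins 23–13.
A vs D: D wins 21–15.
B vs C: B wins 21–15.
B vs D: B wins 23–13.
C vs D: C wins 23–13.
No candidate beats all others: A beats B beats D beats A, a majority cycle.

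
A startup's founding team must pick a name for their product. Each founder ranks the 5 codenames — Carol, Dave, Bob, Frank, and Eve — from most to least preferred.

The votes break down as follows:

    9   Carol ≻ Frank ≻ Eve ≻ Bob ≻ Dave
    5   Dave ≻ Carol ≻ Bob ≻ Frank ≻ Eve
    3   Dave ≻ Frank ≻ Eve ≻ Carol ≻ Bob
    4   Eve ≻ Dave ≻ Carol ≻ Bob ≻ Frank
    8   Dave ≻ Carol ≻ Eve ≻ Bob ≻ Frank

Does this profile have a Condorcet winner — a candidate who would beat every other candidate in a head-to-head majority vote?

Yes

Head-to-head results (29 voters total):
Carol vs Dave: Dave wins 20–9.
Carol vs Bob: Carol wins 29–0.
Carol vs Frank: Carol wins 26–3.
Carol vs Eve: Carol wins 22–7.
Dave vs Bob: Dave wins 20–9.
Dave vs Frank: Dave wins 20–9.
Dave vs Eve: Dave wins 16–13.
Bob vs Frank: Bob wins 17–12.
Bob vs Eve: Eve wins 24–5.
Frank vs Eve: Frank wins 17–12.
Dave beats each rival — Carol (20–9), Bob (20–9), Frank (20–9), Eve (16–13) — so Dave is the Condorcet winner.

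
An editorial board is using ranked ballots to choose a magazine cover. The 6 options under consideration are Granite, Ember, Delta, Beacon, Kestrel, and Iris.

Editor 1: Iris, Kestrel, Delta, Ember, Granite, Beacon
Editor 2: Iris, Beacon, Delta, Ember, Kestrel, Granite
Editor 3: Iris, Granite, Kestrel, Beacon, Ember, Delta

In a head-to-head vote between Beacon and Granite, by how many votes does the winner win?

Ballots ranking Beacon above Granite: 1.
Ballots ranking Granite above Beacon: 2.
Granite wins 2–1, a margin of 1.

1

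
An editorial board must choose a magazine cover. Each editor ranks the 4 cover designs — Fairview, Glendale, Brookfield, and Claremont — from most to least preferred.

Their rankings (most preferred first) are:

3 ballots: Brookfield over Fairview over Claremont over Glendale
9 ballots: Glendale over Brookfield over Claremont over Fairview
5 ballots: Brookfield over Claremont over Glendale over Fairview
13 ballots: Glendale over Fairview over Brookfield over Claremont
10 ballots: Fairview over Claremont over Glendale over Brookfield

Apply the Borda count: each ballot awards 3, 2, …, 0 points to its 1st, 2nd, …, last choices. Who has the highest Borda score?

Glendale

Borda scores:
  Fairview: 3·2 + 9·0 + 5·0 + 13·2 + 10·3 = 62
  Glendale: 3·0 + 9·3 + 5·1 + 13·3 + 10·1 = 81
  Brookfield: 3·3 + 9·2 + 5·3 + 13·1 + 10·0 = 55
  Claremont: 3·1 + 9·1 + 5·2 + 13·0 + 10·2 = 42
Glendale has the highest total.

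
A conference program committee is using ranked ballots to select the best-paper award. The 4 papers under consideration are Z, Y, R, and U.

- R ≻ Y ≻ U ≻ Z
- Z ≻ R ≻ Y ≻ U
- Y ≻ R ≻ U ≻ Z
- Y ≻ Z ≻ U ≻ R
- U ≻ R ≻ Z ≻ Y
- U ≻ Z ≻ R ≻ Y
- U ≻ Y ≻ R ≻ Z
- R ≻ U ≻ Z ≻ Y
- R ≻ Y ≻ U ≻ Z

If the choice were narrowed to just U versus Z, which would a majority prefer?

Ballots ranking U above Z: 7.
Ballots ranking Z above U: 2.
U wins the head-to-head, 7–2.

U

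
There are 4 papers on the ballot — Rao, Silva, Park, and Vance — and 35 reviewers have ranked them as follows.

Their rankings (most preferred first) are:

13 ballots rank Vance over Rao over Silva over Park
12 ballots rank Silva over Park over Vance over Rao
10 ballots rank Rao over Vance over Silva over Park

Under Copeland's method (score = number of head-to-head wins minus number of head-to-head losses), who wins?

Vance

Pairwise results:
  Rao vs Silva: Rao wins 23–12.
  Rao vs Park: Rao wins 23–12.
  Rao vs Vance: Vance wins 25–10.
  Silva vs Park: Silva wins 35–0.
  Silva vs Vance: Vance wins 23–12.
  Park vs Vance: Vance wins 23–12.
Copeland scores (wins − losses):
  Rao: 2 − 1 = 1
  Silva: 1 − 2 = -1
  Park: 0 − 3 = -3
  Vance: 3 − 0 = 3
Vance has the best Copeland score.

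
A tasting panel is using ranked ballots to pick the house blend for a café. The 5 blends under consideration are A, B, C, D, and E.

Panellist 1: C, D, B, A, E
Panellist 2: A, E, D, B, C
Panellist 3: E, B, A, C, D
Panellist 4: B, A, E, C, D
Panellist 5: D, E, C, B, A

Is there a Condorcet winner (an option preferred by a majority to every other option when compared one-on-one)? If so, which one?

Head-to-head results (5 voters total):
A vs B: B wins 4–1.
A vs C: A wins 3–2.
A vs D: A wins 3–2.
A vs E: A wins 3–2.
B vs C: B wins 3–2.
B vs D: D wins 3–2.
B vs E: E wins 3–2.
C vs D: C wins 3–2.
C vs E: E wins 4–1.
D vs E: E wins 3–2.
No candidate beats all others: A beats D beats B beats A, a majority cycle.

No Condorcet winner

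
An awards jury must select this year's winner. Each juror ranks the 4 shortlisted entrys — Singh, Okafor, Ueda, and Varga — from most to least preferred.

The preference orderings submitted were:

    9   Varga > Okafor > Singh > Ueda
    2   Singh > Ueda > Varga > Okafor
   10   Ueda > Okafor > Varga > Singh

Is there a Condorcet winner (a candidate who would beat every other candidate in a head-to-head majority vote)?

No

Head-to-head results (21 voters total):
Singh vs Okafor: Okafor wins 19–2.
Singh vs Ueda: Singh wins 11–10.
Singh vs Varga: Varga wins 19–2.
Okafor vs Ueda: Ueda wins 12–9.
Okafor vs Varga: Varga wins 11–10.
Ueda vs Varga: Ueda wins 12–9.
No candidate beats all others: Singh beats Ueda beats Okafor beats Singh, a majority cycle.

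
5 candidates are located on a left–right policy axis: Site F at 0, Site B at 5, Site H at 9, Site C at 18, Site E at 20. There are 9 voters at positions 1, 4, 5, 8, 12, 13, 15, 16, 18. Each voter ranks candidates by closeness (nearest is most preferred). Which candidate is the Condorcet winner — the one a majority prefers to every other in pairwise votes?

Site H

With single-peaked preferences on a line, the Condorcet winner is the candidate closest to the median voter.
The median voter (position 12) is closest to Site H at 9.
Check: Site H vs Site F — voters closer to Site H: 7 of 9.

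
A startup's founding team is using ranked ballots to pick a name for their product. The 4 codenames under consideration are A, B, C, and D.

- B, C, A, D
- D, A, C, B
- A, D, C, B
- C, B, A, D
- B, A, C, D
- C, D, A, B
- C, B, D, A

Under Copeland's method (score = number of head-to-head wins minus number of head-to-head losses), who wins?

Pairwise results:
  A vs B: B wins 4–3.
  A vs C: C wins 4–3.
  A vs D: A wins 4–3.
  B vs C: C wins 5–2.
  B vs D: B wins 4–3.
  C vs D: C wins 5–2.
Copeland scores (wins − losses):
  A: 1 − 2 = -1
  B: 2 − 1 = 1
  C: 3 − 0 = 3
  D: 0 − 3 = -3
C has the best Copeland score.

C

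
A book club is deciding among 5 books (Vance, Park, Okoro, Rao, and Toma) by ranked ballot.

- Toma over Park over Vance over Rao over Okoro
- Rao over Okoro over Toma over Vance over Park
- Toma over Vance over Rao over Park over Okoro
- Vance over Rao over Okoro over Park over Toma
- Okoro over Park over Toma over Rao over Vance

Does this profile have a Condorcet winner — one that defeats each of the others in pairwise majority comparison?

Head-to-head results (5 voters total):
Vance vs Park: Vance wins 3–2.
Vance vs Okoro: Vance wins 3–2.
Vance vs Rao: Vance wins 3–2.
Vance vs Toma: Toma wins 4–1.
Park vs Okoro: Okoro wins 3–2.
Park vs Rao: Rao wins 3–2.
Park vs Toma: Toma wins 3–2.
Okoro vs Rao: Rao wins 4–1.
Okoro vs Toma: Okoro wins 3–2.
Rao vs Toma: Toma wins 3–2.
No candidate beats all others: Vance beats Okoro beats Toma beats Vance, a majority cycle.

No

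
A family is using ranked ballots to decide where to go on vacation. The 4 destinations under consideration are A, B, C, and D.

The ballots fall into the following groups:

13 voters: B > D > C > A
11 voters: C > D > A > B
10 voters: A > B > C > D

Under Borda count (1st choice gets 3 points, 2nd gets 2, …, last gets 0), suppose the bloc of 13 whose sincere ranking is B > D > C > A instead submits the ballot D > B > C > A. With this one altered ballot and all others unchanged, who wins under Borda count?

D

Borda totals with the altered ballot: A 41, B 46, C 56, D 61.
The switch changes the winner from B to D.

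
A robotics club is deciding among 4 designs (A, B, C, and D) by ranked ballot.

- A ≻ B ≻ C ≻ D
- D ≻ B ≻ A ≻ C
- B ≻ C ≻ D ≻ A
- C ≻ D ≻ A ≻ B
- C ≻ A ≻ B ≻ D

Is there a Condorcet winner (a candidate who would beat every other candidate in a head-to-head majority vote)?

Head-to-head results (5 voters total):
A vs B: A wins 3–2.
A vs C: C wins 3–2.
A vs D: D wins 3–2.
B vs C: B wins 3–2.
B vs D: B wins 3–2.
C vs D: C wins 4–1.
No candidate beats all others: A beats B beats C beats A, a majority cycle.

No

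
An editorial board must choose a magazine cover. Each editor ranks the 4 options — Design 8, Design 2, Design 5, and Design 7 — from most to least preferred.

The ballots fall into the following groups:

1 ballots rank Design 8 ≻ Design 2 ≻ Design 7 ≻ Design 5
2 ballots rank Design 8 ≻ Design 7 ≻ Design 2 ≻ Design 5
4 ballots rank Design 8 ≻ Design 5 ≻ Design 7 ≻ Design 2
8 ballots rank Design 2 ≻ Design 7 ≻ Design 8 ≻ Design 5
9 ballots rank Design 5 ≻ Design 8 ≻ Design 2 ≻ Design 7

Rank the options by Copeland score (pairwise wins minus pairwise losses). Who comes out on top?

Design 8

Pairwise results:
  Design 8 vs Design 2: Design 8 wins 16–8.
  Design 8 vs Design 5: Design 8 wins 15–9.
  Design 8 vs Design 7: Design 8 wins 16–8.
  Design 2 vs Design 5: Design 5 wins 13–11.
  Design 2 vs Design 7: Design 2 wins 18–6.
  Design 5 vs Design 7: Design 5 wins 13–11.
Copeland scores (wins − losses):
  Design 8: 3 − 0 = 3
  Design 2: 1 − 2 = -1
  Design 5: 2 − 1 = 1
  Design 7: 0 − 3 = -3
Design 8 has the best Copeland score.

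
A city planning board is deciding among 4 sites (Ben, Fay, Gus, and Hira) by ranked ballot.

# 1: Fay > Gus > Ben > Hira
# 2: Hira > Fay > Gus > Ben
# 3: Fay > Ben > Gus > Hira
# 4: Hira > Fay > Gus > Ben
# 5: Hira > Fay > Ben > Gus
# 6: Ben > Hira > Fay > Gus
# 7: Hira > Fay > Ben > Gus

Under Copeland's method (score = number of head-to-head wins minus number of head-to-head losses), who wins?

Pairwise results:
  Ben vs Fay: Fay wins 6–1.
  Ben vs Gus: Ben wins 4–3.
  Ben vs Hira: Hira wins 4–3.
  Fay vs Gus: Fay wins 7–0.
  Fay vs Hira: Hira wins 5–2.
  Gus vs Hira: Hira wins 5–2.
Copeland scores (wins − losses):
  Ben: 1 − 2 = -1
  Fay: 2 − 1 = 1
  Gus: 0 − 3 = -3
  Hira: 3 − 0 = 3
Hira has the best Copeland score.

Hira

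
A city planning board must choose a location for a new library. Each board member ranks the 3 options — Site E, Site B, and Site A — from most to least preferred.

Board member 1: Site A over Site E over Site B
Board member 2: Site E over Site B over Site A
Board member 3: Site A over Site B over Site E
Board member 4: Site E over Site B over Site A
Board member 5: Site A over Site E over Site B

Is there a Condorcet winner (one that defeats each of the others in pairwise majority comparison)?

Head-to-head results (5 voters total):
Site E vs Site B: Site E wins 4–1.
Site E vs Site A: Site A wins 3–2.
Site B vs Site A: Site A wins 3–2.
Site A beats each rival — Site E (3–2), Site B (3–2) — so Site A is the Condorcet winner.

Yes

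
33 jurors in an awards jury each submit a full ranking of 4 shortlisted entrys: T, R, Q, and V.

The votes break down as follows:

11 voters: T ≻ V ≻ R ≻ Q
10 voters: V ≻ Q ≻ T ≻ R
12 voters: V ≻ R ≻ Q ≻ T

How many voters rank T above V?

Ballots ranking T above V: 11.
Ballots ranking V above T: 10+12 = 22.
So 11 of 33 voters prefer T to V.

11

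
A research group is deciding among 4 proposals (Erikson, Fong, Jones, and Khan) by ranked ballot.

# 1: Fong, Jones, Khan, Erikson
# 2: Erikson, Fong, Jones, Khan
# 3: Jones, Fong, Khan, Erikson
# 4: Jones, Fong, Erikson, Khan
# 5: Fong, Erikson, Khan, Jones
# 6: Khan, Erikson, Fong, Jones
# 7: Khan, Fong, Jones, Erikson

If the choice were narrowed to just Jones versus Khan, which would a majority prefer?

Jones

Ballots ranking Jones above Khan: 4.
Ballots ranking Khan above Jones: 3.
Jones wins the head-to-head, 4–3.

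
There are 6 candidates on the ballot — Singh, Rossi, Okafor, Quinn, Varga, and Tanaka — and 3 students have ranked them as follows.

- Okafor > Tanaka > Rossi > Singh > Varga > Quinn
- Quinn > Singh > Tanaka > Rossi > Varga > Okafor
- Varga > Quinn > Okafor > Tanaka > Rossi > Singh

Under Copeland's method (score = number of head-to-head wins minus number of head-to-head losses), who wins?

Quinn

Pairwise results:
  Singh vs Rossi: Rossi wins 2–1.
  Singh vs Okafor: Okafor wins 2–1.
  Singh vs Quinn: Quinn wins 2–1.
  Singh vs Varga: Singh wins 2–1.
  Singh vs Tanaka: Tanaka wins 2–1.
  Rossi vs Okafor: Okafor wins 2–1.
  Rossi vs Quinn: Quinn wins 2–1.
  Rossi vs Varga: Rossi wins 2–1.
  Rossi vs Tanaka: Tanaka wins 3–0.
  Okafor vs Quinn: Quinn wins 2–1.
  Okafor vs Varga: Varga wins 2–1.
  Okafor vs Tanaka: Okafor wins 2–1.
  Quinn vs Varga: Varga wins 2–1.
  Quinn vs Tanaka: Quinn wins 2–1.
  Varga vs Tanaka: Tanaka wins 2–1.
Copeland scores (wins − losses):
  Singh: 1 − 4 = -3
  Rossi: 2 − 3 = -1
  Okafor: 3 − 2 = 1
  Quinn: 4 − 1 = 3
  Varga: 2 − 3 = -1
  Tanaka: 3 − 2 = 1
Quinn has the best Copeland score.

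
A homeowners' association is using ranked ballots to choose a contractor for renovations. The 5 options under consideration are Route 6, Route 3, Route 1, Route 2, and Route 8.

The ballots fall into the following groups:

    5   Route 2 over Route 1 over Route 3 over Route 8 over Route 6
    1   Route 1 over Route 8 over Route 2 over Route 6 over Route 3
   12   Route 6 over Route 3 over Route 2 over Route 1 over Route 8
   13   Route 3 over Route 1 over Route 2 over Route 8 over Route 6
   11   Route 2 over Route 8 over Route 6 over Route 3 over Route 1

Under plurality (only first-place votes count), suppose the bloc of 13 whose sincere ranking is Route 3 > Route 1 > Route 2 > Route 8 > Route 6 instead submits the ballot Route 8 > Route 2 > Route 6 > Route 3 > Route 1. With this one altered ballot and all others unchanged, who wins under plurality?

First-place totals with the altered ballot: Route 6 12, Route 3 0, Route 1 1, Route 2 16, Route 8 13.
The winner is unchanged: still Route 2.

Route 2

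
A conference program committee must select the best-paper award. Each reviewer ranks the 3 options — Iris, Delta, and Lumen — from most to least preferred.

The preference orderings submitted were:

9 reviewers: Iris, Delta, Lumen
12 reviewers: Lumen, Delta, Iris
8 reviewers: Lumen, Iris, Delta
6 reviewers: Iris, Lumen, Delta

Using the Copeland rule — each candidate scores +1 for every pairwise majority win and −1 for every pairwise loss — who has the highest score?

Pairwise results:
  Iris vs Delta: Iris wins 23–12.
  Iris vs Lumen: Lumen wins 20–15.
  Delta vs Lumen: Lumen wins 26–9.
Copeland scores (wins − losses):
  Iris: 1 − 1 = 0
  Delta: 0 − 2 = -2
  Lumen: 2 − 0 = 2
Lumen has the best Copeland score.

Lumen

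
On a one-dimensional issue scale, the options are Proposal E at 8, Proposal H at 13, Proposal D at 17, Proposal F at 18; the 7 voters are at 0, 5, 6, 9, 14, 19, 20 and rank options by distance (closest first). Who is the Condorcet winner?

With single-peaked preferences on a line, the Condorcet winner is the candidate closest to the median voter.
The median voter (position 9) is closest to Proposal E at 8.
Check: Proposal E vs Proposal D — voters closer to Proposal E: 4 of 7.

Proposal E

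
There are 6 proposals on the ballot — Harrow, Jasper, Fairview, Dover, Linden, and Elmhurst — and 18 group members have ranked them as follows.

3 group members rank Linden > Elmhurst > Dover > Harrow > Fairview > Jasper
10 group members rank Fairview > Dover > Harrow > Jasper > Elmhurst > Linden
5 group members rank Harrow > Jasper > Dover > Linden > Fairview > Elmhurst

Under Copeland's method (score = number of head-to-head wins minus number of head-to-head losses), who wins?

Pairwise results:
  Harrow vs Jasper: Harrow wins 18–0.
  Harrow vs Fairview: Fairview wins 10–8.
  Harrow vs Dover: Dover wins 13–5.
  Harrow vs Linden: Harrow wins 15–3.
  Harrow vs Elmhurst: Harrow wins 15–3.
  Jasper vs Fairview: Fairview wins 13–5.
  Jasper vs Dover: Dover wins 13–5.
  Jasper vs Linden: Jasper wins 15–3.
  Jasper vs Elmhurst: Jasper wins 15–3.
  Fairview vs Dover: Fairview wins 10–8.
  Fairview vs Linden: Fairview wins 10–8.
  Fairview vs Elmhurst: Fairview wins 15–3.
  Dover vs Linden: Dover wins 15–3.
  Dover vs Elmhurst: Dover wins 15–3.
  Linden vs Elmhurst: Elmhurst wins 10–8.
Copeland scores (wins − losses):
  Harrow: 3 − 2 = 1
  Jasper: 2 − 3 = -1
  Fairview: 5 − 0 = 5
  Dover: 4 − 1 = 3
  Linden: 0 − 5 = -5
  Elmhurst: 1 − 4 = -3
Fairview has the best Copeland score.

Fairview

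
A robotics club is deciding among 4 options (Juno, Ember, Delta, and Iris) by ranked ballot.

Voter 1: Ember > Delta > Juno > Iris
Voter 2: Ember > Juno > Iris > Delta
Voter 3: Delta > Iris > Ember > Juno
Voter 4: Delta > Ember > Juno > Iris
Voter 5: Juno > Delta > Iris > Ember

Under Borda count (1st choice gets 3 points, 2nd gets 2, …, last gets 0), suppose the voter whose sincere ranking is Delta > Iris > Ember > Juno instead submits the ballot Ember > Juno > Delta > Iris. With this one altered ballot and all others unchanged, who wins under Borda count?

Ember

Borda totals with the altered ballot: Juno 9, Ember 11, Delta 8, Iris 2.
The switch changes the winner from Delta to Ember.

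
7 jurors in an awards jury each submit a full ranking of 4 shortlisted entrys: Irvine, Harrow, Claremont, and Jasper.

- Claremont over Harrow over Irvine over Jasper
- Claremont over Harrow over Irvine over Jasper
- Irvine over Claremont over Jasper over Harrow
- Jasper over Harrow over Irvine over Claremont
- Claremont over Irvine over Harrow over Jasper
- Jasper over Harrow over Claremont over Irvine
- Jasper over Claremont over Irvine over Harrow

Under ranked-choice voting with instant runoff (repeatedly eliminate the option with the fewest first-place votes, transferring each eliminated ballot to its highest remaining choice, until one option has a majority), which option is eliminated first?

Harrow

Round 1: Claremont 3, Jasper 3, Irvine 1, Harrow 0. Harrow has the fewest and is eliminated.
Round 2: Claremont 3, Jasper 3, Irvine 1. Irvine has the fewest and is eliminated.
Round 3: Claremont 4, Jasper 3. Claremont has a majority.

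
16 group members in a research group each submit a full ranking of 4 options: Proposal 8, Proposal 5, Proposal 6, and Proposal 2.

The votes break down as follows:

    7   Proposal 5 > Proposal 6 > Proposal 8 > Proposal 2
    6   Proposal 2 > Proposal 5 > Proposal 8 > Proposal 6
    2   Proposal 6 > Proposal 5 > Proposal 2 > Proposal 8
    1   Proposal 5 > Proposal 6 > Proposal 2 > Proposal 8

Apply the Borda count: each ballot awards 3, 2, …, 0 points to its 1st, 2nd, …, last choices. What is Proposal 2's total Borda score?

Borda scores:
  Proposal 8: 7·1 + 6·1 + 2·0 + 0 = 13
  Proposal 5: 7·3 + 6·2 + 2·2 + 3 = 40
  Proposal 6: 7·2 + 6·0 + 2·3 + 2 = 22
  Proposal 2: 7·0 + 6·3 + 2·1 + 1 = 21

21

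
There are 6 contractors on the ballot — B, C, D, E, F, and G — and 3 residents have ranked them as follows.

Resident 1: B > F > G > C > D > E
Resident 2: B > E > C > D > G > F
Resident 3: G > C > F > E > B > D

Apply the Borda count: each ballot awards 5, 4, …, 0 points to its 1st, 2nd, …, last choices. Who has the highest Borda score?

Borda scores:
  B: 5 + 5 + 1 = 11
  C: 2 + 3 + 4 = 9
  D: 1 + 2 + 0 = 3
  E: 0 + 4 + 2 = 6
  F: 4 + 0 + 3 = 7
  G: 3 + 1 + 5 = 9
B has the highest total.

B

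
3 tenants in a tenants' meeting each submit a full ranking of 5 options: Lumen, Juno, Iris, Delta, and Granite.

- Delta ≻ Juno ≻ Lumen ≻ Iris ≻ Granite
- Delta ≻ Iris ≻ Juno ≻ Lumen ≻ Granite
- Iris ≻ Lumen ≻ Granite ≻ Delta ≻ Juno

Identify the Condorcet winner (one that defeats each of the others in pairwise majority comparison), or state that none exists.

Head-to-head results (3 voters total):
Lumen vs Juno: Juno wins 2–1.
Lumen vs Iris: Iris wins 2–1.
Lumen vs Delta: Delta wins 2–1.
Lumen vs Granite: Lumen wins 3–0.
Juno vs Iris: Iris wins 2–1.
Juno vs Delta: Delta wins 3–0.
Juno vs Granite: Juno wins 2–1.
Iris vs Delta: Delta wins 2–1.
Iris vs Granite: Iris wins 3–0.
Delta vs Granite: Delta wins 2–1.
Delta beats each rival — Lumen (2–1), Juno (3–0), Iris (2–1), Granite (2–1) — so Delta is the Condorcet winner.

Delta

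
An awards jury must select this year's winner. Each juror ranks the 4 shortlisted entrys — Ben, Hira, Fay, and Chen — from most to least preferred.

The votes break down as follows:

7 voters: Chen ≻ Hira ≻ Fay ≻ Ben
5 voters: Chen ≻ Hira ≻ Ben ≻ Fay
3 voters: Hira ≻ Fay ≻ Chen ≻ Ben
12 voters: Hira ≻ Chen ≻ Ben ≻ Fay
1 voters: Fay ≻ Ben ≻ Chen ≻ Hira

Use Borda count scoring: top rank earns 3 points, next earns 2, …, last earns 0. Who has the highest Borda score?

Borda scores:
  Ben: 7·0 + 5·1 + 3·0 + 12·1 + 2 = 19
  Hira: 7·2 + 5·2 + 3·3 + 12·3 + 0 = 69
  Fay: 7·1 + 5·0 + 3·2 + 12·0 + 3 = 16
  Chen: 7·3 + 5·3 + 3·1 + 12·2 + 1 = 64
Hira has the highest total.

Hira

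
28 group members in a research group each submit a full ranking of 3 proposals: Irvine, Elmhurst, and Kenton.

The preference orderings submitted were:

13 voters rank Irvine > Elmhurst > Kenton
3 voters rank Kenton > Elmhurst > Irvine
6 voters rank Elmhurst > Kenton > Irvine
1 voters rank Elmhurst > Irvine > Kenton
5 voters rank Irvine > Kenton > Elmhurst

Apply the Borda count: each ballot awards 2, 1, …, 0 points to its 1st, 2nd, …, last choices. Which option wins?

Borda scores:
  Irvine: 13·2 + 3·0 + 6·0 + 1 + 5·2 = 37
  Elmhurst: 13·1 + 3·1 + 6·2 + 2 + 5·0 = 30
  Kenton: 13·0 + 3·2 + 6·1 + 0 + 5·1 = 17
Irvine has the highest total.

Irvine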